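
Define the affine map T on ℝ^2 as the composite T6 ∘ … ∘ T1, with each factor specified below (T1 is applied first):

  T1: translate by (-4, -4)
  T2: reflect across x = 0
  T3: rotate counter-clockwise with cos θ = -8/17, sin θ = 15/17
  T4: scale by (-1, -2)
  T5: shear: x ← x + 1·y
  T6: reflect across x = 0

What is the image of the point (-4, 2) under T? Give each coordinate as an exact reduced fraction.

T1 translate by (-4, -4): (-4, 2) → (-8, -2)
T2 reflect across x = 0: (-8, -2) → (8, -2)
T3 rotate counter-clockwise with cos θ = -8/17, sin θ = 15/17: (8, -2) → (-2, 8)
T4 scale by (-1, -2): (-2, 8) → (2, -16)
T5 shear: x ← x + 1·y: (2, -16) → (-14, -16)
T6 reflect across x = 0: (-14, -16) → (14, -16)

T(p) = (14, -16)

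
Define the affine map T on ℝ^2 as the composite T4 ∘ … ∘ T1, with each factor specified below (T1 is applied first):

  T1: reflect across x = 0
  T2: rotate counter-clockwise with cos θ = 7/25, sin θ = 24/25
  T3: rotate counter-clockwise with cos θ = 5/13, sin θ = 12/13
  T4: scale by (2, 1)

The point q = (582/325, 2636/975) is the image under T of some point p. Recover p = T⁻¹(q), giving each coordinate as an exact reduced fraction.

T1 = [-1 0 0; 0 1 0; 0 0 1]
T2·T1 = [-7/25 -24/25 0; -24/25 7/25 0; 0 0 1]
T3·…·T1 = [253/325 -204/325 0; -204/325 -253/325 0; 0 0 1]
T4·…·T1 = [506/325 -408/325 0; -204/325 -253/325 0; 0 0 1]
det M = -2; M⁻¹ = [253/650 -204/325 0; -102/325 -253/325 0; 0 0 1]
M⁻¹ · (582/325, 2636/975)ᵀ = (-1, -8/3)ᵀ

p = (-1, -8/3)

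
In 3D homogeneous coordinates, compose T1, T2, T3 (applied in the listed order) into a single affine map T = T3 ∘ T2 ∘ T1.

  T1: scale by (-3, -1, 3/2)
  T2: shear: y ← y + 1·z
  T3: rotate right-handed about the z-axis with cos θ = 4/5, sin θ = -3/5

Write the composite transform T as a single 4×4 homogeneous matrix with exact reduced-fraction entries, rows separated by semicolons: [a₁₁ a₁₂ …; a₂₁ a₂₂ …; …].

T1 = [-3 0 0 0; 0 -1 0 0; 0 0 3/2 0; 0 0 0 1]
T2·T1 = [-3 0 0 0; 0 -1 3/2 0; 0 0 3/2 0; 0 0 0 1]
T3·…·T1 = [-12/5 -3/5 9/10 0; 9/5 -4/5 6/5 0; 0 0 3/2 0; 0 0 0 1]

T = [-12/5 -3/5 9/10 0; 9/5 -4/5 6/5 0; 0 0 3/2 0; 0 0 0 1]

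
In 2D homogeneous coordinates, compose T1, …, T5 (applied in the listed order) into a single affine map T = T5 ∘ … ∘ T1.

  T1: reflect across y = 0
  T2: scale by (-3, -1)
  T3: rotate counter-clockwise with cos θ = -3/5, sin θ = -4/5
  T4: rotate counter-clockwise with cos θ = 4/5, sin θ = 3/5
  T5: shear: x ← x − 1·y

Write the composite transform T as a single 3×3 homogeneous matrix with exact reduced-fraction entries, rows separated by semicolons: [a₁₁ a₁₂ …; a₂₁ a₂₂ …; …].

T1 = [1 0 0; 0 -1 0; 0 0 1]
T2·T1 = [-3 0 0; 0 1 0; 0 0 1]
T3·…·T1 = [9/5 4/5 0; 12/5 -3/5 0; 0 0 1]
T4·…·T1 = [0 1 0; 3 0 0; 0 0 1]
T5·…·T1 = [-3 1 0; 3 0 0; 0 0 1]

T = [-3 1 0; 3 0 0; 0 0 1]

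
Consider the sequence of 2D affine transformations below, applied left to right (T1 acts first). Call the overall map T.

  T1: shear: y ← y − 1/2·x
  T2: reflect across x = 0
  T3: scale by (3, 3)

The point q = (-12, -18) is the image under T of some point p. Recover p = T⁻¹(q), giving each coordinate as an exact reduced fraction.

p = (4, -4)

T1 = [1 0 0; -1/2 1 0; 0 0 1]
T2·T1 = [-1 0 0; -1/2 1 0; 0 0 1]
T3·…·T1 = [-3 0 0; -3/2 3 0; 0 0 1]
det M = -9; M⁻¹ = [-1/3 0 0; -1/6 1/3 0; 0 0 1]
M⁻¹ · (-12, -18)ᵀ = (4, -4)ᵀ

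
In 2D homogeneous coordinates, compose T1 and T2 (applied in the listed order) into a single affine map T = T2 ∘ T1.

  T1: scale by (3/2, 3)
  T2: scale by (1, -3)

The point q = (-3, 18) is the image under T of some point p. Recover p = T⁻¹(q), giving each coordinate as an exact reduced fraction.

p = (-2, -2)

T1 = [3/2 0 0; 0 3 0; 0 0 1]
T2·T1 = [3/2 0 0; 0 -9 0; 0 0 1]
det M = -27/2; M⁻¹ = [2/3 0 0; 0 -1/9 0; 0 0 1]
M⁻¹ · (-3, 18)ᵀ = (-2, -2)ᵀ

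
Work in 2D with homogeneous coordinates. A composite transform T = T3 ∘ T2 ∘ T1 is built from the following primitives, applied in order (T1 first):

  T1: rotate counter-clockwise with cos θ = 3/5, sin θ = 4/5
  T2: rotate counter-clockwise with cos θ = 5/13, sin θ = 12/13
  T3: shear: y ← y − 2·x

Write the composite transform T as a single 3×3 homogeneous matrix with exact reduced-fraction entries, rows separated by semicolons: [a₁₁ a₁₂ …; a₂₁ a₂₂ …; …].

T1 = [3/5 -4/5 0; 4/5 3/5 0; 0 0 1]
T2·T1 = [-33/65 -56/65 0; 56/65 -33/65 0; 0 0 1]
T3·…·T1 = [-33/65 -56/65 0; 122/65 79/65 0; 0 0 1]

T = [-33/65 -56/65 0; 122/65 79/65 0; 0 0 1]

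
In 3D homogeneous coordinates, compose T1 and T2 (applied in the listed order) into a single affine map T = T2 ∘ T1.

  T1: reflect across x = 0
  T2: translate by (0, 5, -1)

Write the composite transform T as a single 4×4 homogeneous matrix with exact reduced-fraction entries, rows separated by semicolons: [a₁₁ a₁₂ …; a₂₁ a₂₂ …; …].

T1 = [-1 0 0 0; 0 1 0 0; 0 0 1 0; 0 0 0 1]
T2·T1 = [-1 0 0 0; 0 1 0 5; 0 0 1 -1; 0 0 0 1]

T = [-1 0 0 0; 0 1 0 5; 0 0 1 -1; 0 0 0 1]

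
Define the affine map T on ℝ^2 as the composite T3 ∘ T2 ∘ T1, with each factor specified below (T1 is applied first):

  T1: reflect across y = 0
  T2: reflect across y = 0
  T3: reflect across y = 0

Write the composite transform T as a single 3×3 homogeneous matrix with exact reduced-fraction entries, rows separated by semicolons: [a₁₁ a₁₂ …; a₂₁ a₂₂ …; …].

T = [1 0 0; 0 -1 0; 0 0 1]

T1 = [1 0 0; 0 -1 0; 0 0 1]
T2·T1 = [1 0 0; 0 1 0; 0 0 1]
T3·…·T1 = [1 0 0; 0 -1 0; 0 0 1]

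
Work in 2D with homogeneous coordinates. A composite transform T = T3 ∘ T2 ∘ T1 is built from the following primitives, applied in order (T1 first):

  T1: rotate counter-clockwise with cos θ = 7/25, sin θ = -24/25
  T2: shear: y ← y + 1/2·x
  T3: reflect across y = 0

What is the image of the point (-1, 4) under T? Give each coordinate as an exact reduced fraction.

T(p) = (89/25, -193/50)

T1 rotate counter-clockwise with cos θ = 7/25, sin θ = -24/25: (-1, 4) → (89/25, 52/25)
T2 shear: y ← y + 1/2·x: (89/25, 52/25) → (89/25, 193/50)
T3 reflect across y = 0: (89/25, 193/50) → (89/25, -193/50)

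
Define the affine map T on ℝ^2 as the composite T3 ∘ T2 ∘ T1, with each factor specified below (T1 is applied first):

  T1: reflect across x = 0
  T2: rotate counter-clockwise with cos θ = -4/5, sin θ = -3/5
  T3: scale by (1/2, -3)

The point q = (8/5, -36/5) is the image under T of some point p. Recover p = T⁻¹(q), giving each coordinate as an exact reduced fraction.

T1 = [-1 0 0; 0 1 0; 0 0 1]
T2·T1 = [4/5 3/5 0; 3/5 -4/5 0; 0 0 1]
T3·…·T1 = [2/5 3/10 0; -9/5 12/5 0; 0 0 1]
det M = 3/2; M⁻¹ = [8/5 -1/5 0; 6/5 4/15 0; 0 0 1]
M⁻¹ · (8/5, -36/5)ᵀ = (4, 0)ᵀ

p = (4, 0)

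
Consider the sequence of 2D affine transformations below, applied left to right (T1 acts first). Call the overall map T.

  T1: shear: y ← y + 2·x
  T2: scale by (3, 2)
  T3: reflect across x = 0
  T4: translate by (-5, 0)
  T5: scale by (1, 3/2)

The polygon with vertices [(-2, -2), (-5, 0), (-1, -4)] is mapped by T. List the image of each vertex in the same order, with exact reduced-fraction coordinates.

T1 shear: y ← y + 2·x: (-2, -2) → (-2, -6); (-5, 0) → (-5, -10); (-1, -4) → (-1, -6)
T2 scale by (3, 2): (-2, -6) → (-6, -12); (-5, -10) → (-15, -20); (-1, -6) → (-3, -12)
T3 reflect across x = 0: (-6, -12) → (6, -12); (-15, -20) → (15, -20); (-3, -12) → (3, -12)
T4 translate by (-5, 0): (6, -12) → (1, -12); (15, -20) → (10, -20); (3, -12) → (-2, -12)
T5 scale by (1, 3/2): (1, -12) → (1, -18); (10, -20) → (10, -30); (-2, -12) → (-2, -18)

image vertices: (1, -18), (10, -30), (-2, -18)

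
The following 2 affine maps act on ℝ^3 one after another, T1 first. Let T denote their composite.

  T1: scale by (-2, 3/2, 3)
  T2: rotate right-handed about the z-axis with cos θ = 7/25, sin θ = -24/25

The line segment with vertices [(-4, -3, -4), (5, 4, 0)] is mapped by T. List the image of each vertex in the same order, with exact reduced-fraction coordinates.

image vertices: (-52/25, -447/50, -12), (74/25, 282/25, 0)

T1 scale by (-2, 3/2, 3): (-4, -3, -4) → (8, -9/2, -12); (5, 4, 0) → (-10, 6, 0)
T2 rotate right-handed about the z-axis with cos θ = 7/25, sin θ = -24/25: (8, -9/2, -12) → (-52/25, -447/50, -12); (-10, 6, 0) → (74/25, 282/25, 0)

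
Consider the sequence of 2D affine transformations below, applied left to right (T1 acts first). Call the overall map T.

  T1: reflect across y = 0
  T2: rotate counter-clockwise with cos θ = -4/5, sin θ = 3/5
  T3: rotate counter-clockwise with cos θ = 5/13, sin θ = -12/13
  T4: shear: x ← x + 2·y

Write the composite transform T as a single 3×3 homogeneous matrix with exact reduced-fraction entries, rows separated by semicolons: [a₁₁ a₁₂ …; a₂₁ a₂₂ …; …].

T1 = [1 0 0; 0 -1 0; 0 0 1]
T2·T1 = [-4/5 3/5 0; 3/5 4/5 0; 0 0 1]
T3·…·T1 = [16/65 63/65 0; 63/65 -16/65 0; 0 0 1]
T4·…·T1 = [142/65 31/65 0; 63/65 -16/65 0; 0 0 1]

T = [142/65 31/65 0; 63/65 -16/65 0; 0 0 1]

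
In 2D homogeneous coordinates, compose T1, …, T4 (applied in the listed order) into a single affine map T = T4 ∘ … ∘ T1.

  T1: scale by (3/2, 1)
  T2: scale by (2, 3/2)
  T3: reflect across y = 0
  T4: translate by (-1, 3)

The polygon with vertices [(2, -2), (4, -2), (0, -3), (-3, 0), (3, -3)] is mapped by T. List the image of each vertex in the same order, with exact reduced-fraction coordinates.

image vertices: (5, 6), (11, 6), (-1, 15/2), (-10, 3), (8, 15/2)

T1 scale by (3/2, 1): (2, -2) → (3, -2); (4, -2) → (6, -2); (0, -3) → (0, -3); (-3, 0) → (-9/2, 0); (3, -3) → (9/2, -3)
T2 scale by (2, 3/2): (3, -2) → (6, -3); (6, -2) → (12, -3); (0, -3) → (0, -9/2); (-9/2, 0) → (-9, 0); (9/2, -3) → (9, -9/2)
T3 reflect across y = 0: (6, -3) → (6, 3); (12, -3) → (12, 3); (0, -9/2) → (0, 9/2); (-9, 0) → (-9, 0); (9, -9/2) → (9, 9/2)
T4 translate by (-1, 3): (6, 3) → (5, 6); (12, 3) → (11, 6); (0, 9/2) → (-1, 15/2); (-9, 0) → (-10, 3); (9, 9/2) → (8, 15/2)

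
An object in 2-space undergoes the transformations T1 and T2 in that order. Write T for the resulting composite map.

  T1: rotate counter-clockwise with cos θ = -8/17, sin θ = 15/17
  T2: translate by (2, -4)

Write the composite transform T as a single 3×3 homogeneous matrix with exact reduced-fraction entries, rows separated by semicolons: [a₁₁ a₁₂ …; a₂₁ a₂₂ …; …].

T = [-8/17 -15/17 2; 15/17 -8/17 -4; 0 0 1]

T1 = [-8/17 -15/17 0; 15/17 -8/17 0; 0 0 1]
T2·T1 = [-8/17 -15/17 2; 15/17 -8/17 -4; 0 0 1]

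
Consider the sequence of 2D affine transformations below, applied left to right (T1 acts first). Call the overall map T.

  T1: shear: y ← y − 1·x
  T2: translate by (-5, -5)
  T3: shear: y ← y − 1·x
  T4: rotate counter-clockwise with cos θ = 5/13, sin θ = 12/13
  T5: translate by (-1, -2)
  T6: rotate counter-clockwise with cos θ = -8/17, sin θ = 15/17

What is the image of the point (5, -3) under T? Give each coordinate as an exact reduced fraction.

T1 shear: y ← y − 1·x: (5, -3) → (5, -8)
T2 translate by (-5, -5): (5, -8) → (0, -13)
T3 shear: y ← y − 1·x: (0, -13) → (0, -13)
T4 rotate counter-clockwise with cos θ = 5/13, sin θ = 12/13: (0, -13) → (12, -5)
T5 translate by (-1, -2): (12, -5) → (11, -7)
T6 rotate counter-clockwise with cos θ = -8/17, sin θ = 15/17: (11, -7) → (1, 13)

T(p) = (1, 13)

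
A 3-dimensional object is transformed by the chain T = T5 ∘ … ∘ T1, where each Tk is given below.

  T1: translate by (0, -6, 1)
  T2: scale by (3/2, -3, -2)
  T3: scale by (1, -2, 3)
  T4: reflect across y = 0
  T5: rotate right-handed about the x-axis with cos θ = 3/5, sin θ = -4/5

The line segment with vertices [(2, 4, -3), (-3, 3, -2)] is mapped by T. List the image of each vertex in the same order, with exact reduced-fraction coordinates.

T1 translate by (0, -6, 1): (2, 4, -3) → (2, -2, -2); (-3, 3, -2) → (-3, -3, -1)
T2 scale by (3/2, -3, -2): (2, -2, -2) → (3, 6, 4); (-3, -3, -1) → (-9/2, 9, 2)
T3 scale by (1, -2, 3): (3, 6, 4) → (3, -12, 12); (-9/2, 9, 2) → (-9/2, -18, 6)
T4 reflect across y = 0: (3, -12, 12) → (3, 12, 12); (-9/2, -18, 6) → (-9/2, 18, 6)
T5 rotate right-handed about the x-axis with cos θ = 3/5, sin θ = -4/5: (3, 12, 12) → (3, 84/5, -12/5); (-9/2, 18, 6) → (-9/2, 78/5, -54/5)

image vertices: (3, 84/5, -12/5), (-9/2, 78/5, -54/5)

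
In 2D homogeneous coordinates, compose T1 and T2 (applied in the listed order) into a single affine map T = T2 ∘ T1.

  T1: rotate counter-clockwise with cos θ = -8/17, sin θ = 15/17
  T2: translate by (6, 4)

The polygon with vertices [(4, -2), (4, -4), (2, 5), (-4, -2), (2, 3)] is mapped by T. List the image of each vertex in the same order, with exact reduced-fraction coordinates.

T1 rotate counter-clockwise with cos θ = -8/17, sin θ = 15/17: (4, -2) → (-2/17, 76/17); (4, -4) → (28/17, 92/17); (2, 5) → (-91/17, -10/17); (-4, -2) → (62/17, -44/17); (2, 3) → (-61/17, 6/17)
T2 translate by (6, 4): (-2/17, 76/17) → (100/17, 144/17); (28/17, 92/17) → (130/17, 160/17); (-91/17, -10/17) → (11/17, 58/17); (62/17, -44/17) → (164/17, 24/17); (-61/17, 6/17) → (41/17, 74/17)

image vertices: (100/17, 144/17), (130/17, 160/17), (11/17, 58/17), (164/17, 24/17), (41/17, 74/17)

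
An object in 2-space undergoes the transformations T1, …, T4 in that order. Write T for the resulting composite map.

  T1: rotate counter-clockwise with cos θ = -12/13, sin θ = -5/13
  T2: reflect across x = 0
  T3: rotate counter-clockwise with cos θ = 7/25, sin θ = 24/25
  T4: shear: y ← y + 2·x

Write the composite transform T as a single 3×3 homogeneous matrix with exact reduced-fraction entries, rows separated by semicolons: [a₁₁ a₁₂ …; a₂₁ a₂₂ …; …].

T1 = [-12/13 5/13 0; -5/13 -12/13 0; 0 0 1]
T2·T1 = [12/13 -5/13 0; -5/13 -12/13 0; 0 0 1]
T3·…·T1 = [204/325 253/325 0; 253/325 -204/325 0; 0 0 1]
T4·…·T1 = [204/325 253/325 0; 661/325 302/325 0; 0 0 1]

T = [204/325 253/325 0; 661/325 302/325 0; 0 0 1]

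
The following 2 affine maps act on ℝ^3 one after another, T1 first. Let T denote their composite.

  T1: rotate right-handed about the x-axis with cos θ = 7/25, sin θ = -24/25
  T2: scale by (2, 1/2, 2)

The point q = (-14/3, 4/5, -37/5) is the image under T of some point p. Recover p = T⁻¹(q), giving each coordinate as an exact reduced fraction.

T1 = [1 0 0 0; 0 7/25 24/25 0; 0 -24/25 7/25 0; 0 0 0 1]
T2·T1 = [2 0 0 0; 0 7/50 12/25 0; 0 -48/25 14/25 0; 0 0 0 1]
det M = 2; M⁻¹ = [1/2 0 0 0; 0 14/25 -12/25 0; 0 48/25 7/50 0; 0 0 0 1]
M⁻¹ · (-14/3, 4/5, -37/5)ᵀ = (-7/3, 4, 1/2)ᵀ

p = (-7/3, 4, 1/2)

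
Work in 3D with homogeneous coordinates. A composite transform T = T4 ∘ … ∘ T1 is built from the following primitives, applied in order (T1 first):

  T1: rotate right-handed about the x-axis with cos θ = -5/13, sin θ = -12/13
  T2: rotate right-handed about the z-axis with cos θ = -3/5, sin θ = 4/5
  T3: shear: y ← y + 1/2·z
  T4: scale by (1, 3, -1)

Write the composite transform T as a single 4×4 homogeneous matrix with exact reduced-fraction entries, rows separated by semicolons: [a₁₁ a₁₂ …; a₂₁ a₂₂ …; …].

T = [-3/5 4/13 -48/65 0; 12/5 -9/13 -291/130 0; 0 12/13 5/13 0; 0 0 0 1]

T1 = [1 0 0 0; 0 -5/13 12/13 0; 0 -12/13 -5/13 0; 0 0 0 1]
T2·T1 = [-3/5 4/13 -48/65 0; 4/5 3/13 -36/65 0; 0 -12/13 -5/13 0; 0 0 0 1]
T3·…·T1 = [-3/5 4/13 -48/65 0; 4/5 -3/13 -97/130 0; 0 -12/13 -5/13 0; 0 0 0 1]
T4·…·T1 = [-3/5 4/13 -48/65 0; 12/5 -9/13 -291/130 0; 0 12/13 5/13 0; 0 0 0 1]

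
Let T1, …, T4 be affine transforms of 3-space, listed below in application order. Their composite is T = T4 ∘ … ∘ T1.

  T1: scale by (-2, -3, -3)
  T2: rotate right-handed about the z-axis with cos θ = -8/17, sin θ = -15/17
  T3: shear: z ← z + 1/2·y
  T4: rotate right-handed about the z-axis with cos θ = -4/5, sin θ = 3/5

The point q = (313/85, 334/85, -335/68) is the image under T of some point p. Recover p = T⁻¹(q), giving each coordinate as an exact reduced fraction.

T1 = [-2 0 0 0; 0 -3 0 0; 0 0 -3 0; 0 0 0 1]
T2·T1 = [16/17 -45/17 0 0; 30/17 24/17 0 0; 0 0 -3 0; 0 0 0 1]
T3·…·T1 = [16/17 -45/17 0 0; 30/17 24/17 0 0; 15/17 12/17 -3 0; 0 0 0 1]
T4·…·T1 = [-154/85 108/85 0 0; -72/85 -231/85 0 0; 15/17 12/17 -3 0; 0 0 0 1]
det M = -18; M⁻¹ = [-77/170 -18/85 0 0; 12/85 -77/255 0 0; -1/10 -2/15 -1/3 0; 0 0 0 1]
M⁻¹ · (313/85, 334/85, -335/68)ᵀ = (-5/2, -2/3, 3/4)ᵀ

p = (-5/2, -2/3, 3/4)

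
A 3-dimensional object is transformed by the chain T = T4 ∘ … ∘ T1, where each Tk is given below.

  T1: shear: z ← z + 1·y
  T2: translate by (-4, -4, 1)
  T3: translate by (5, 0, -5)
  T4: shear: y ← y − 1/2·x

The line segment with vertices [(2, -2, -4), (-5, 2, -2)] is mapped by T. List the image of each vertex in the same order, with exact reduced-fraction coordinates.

image vertices: (3, -15/2, -10), (-4, 0, -4)

T1 shear: z ← z + 1·y: (2, -2, -4) → (2, -2, -6); (-5, 2, -2) → (-5, 2, 0)
T2 translate by (-4, -4, 1): (2, -2, -6) → (-2, -6, -5); (-5, 2, 0) → (-9, -2, 1)
T3 translate by (5, 0, -5): (-2, -6, -5) → (3, -6, -10); (-9, -2, 1) → (-4, -2, -4)
T4 shear: y ← y − 1/2·x: (3, -6, -10) → (3, -15/2, -10); (-4, -2, -4) → (-4, 0, -4)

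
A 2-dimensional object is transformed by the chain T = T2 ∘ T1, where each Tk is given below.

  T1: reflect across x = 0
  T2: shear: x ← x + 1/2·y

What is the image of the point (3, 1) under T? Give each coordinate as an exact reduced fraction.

T(p) = (-5/2, 1)

T1 reflect across x = 0: (3, 1) → (-3, 1)
T2 shear: x ← x + 1/2·y: (-3, 1) → (-5/2, 1)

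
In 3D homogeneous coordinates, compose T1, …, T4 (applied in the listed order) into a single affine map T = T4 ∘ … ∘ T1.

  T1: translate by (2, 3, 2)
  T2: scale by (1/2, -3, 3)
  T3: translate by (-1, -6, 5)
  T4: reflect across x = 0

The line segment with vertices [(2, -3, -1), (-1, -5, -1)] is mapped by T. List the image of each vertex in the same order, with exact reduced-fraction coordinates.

image vertices: (-1, -6, 8), (1/2, 0, 8)

T1 translate by (2, 3, 2): (2, -3, -1) → (4, 0, 1); (-1, -5, -1) → (1, -2, 1)
T2 scale by (1/2, -3, 3): (4, 0, 1) → (2, 0, 3); (1, -2, 1) → (1/2, 6, 3)
T3 translate by (-1, -6, 5): (2, 0, 3) → (1, -6, 8); (1/2, 6, 3) → (-1/2, 0, 8)
T4 reflect across x = 0: (1, -6, 8) → (-1, -6, 8); (-1/2, 0, 8) → (1/2, 0, 8)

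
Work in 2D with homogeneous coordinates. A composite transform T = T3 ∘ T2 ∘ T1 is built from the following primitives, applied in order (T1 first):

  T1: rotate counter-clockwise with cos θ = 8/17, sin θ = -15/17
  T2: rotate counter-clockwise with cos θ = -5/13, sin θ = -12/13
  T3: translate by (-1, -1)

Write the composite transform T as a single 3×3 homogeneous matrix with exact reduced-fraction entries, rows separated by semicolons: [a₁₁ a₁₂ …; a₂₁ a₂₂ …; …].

T1 = [8/17 15/17 0; -15/17 8/17 0; 0 0 1]
T2·T1 = [-220/221 21/221 0; -21/221 -220/221 0; 0 0 1]
T3·…·T1 = [-220/221 21/221 -1; -21/221 -220/221 -1; 0 0 1]

T = [-220/221 21/221 -1; -21/221 -220/221 -1; 0 0 1]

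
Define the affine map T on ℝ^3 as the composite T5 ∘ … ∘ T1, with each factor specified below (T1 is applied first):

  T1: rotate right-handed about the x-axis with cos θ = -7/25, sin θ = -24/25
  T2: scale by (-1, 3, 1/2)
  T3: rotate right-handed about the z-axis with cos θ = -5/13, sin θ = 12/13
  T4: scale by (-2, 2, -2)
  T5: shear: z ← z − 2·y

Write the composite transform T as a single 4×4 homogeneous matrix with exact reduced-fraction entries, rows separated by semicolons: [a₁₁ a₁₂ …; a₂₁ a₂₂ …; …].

T = [-10/13 -504/325 1728/325 0; -24/13 42/65 -144/65 0; 48/13 -108/325 1531/325 0; 0 0 0 1]

T1 = [1 0 0 0; 0 -7/25 24/25 0; 0 -24/25 -7/25 0; 0 0 0 1]
T2·T1 = [-1 0 0 0; 0 -21/25 72/25 0; 0 -12/25 -7/50 0; 0 0 0 1]
T3·…·T1 = [5/13 252/325 -864/325 0; -12/13 21/65 -72/65 0; 0 -12/25 -7/50 0; 0 0 0 1]
T4·…·T1 = [-10/13 -504/325 1728/325 0; -24/13 42/65 -144/65 0; 0 24/25 7/25 0; 0 0 0 1]
T5·…·T1 = [-10/13 -504/325 1728/325 0; -24/13 42/65 -144/65 0; 48/13 -108/325 1531/325 0; 0 0 0 1]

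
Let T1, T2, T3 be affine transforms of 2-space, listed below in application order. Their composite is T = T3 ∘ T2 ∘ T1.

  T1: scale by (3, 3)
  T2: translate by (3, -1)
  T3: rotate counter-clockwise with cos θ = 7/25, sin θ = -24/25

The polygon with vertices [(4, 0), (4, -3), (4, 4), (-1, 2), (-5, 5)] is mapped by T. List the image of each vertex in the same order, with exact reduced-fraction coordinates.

T1 scale by (3, 3): (4, 0) → (12, 0); (4, -3) → (12, -9); (4, 4) → (12, 12); (-1, 2) → (-3, 6); (-5, 5) → (-15, 15)
T2 translate by (3, -1): (12, 0) → (15, -1); (12, -9) → (15, -10); (12, 12) → (15, 11); (-3, 6) → (0, 5); (-15, 15) → (-12, 14)
T3 rotate counter-clockwise with cos θ = 7/25, sin θ = -24/25: (15, -1) → (81/25, -367/25); (15, -10) → (-27/5, -86/5); (15, 11) → (369/25, -283/25); (0, 5) → (24/5, 7/5); (-12, 14) → (252/25, 386/25)

image vertices: (81/25, -367/25), (-27/5, -86/5), (369/25, -283/25), (24/5, 7/5), (252/25, 386/25)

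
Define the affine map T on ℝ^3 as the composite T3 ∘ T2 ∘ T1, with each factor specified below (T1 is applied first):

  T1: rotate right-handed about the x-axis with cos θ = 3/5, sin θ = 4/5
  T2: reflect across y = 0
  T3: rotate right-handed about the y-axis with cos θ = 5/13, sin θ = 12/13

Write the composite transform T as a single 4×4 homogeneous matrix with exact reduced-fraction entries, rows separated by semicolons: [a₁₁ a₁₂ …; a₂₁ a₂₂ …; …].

T1 = [1 0 0 0; 0 3/5 -4/5 0; 0 4/5 3/5 0; 0 0 0 1]
T2·T1 = [1 0 0 0; 0 -3/5 4/5 0; 0 4/5 3/5 0; 0 0 0 1]
T3·…·T1 = [5/13 48/65 36/65 0; 0 -3/5 4/5 0; -12/13 4/13 3/13 0; 0 0 0 1]

T = [5/13 48/65 36/65 0; 0 -3/5 4/5 0; -12/13 4/13 3/13 0; 0 0 0 1]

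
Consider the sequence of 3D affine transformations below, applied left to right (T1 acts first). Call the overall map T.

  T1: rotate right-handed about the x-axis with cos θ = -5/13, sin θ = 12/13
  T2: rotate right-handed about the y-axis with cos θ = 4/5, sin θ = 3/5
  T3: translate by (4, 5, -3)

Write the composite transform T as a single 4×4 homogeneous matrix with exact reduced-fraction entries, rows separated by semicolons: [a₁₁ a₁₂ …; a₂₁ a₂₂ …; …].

T1 = [1 0 0 0; 0 -5/13 -12/13 0; 0 12/13 -5/13 0; 0 0 0 1]
T2·T1 = [4/5 36/65 -3/13 0; 0 -5/13 -12/13 0; -3/5 48/65 -4/13 0; 0 0 0 1]
T3·…·T1 = [4/5 36/65 -3/13 4; 0 -5/13 -12/13 5; -3/5 48/65 -4/13 -3; 0 0 0 1]

T = [4/5 36/65 -3/13 4; 0 -5/13 -12/13 5; -3/5 48/65 -4/13 -3; 0 0 0 1]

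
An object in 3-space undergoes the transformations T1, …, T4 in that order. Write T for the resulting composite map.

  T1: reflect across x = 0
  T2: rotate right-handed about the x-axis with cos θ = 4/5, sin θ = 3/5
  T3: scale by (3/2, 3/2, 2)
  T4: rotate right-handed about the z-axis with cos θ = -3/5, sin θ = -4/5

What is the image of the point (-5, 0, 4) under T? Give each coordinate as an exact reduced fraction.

T(p) = (-369/50, -96/25, 32/5)

T1 reflect across x = 0: (-5, 0, 4) → (5, 0, 4)
T2 rotate right-handed about the x-axis with cos θ = 4/5, sin θ = 3/5: (5, 0, 4) → (5, -12/5, 16/5)
T3 scale by (3/2, 3/2, 2): (5, -12/5, 16/5) → (15/2, -18/5, 32/5)
T4 rotate right-handed about the z-axis with cos θ = -3/5, sin θ = -4/5: (15/2, -18/5, 32/5) → (-369/50, -96/25, 32/5)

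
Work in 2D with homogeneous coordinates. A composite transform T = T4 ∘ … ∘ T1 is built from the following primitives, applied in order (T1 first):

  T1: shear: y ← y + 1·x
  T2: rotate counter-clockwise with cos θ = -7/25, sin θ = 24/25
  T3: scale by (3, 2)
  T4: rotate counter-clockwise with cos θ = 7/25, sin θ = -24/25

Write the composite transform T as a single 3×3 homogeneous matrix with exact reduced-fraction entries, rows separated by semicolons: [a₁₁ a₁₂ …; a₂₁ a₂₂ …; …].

T1 = [1 0 0; 1 1 0; 0 0 1]
T2·T1 = [-31/25 -24/25 0; 17/25 -7/25 0; 0 0 1]
T3·…·T1 = [-93/25 -72/25 0; 34/25 -14/25 0; 0 0 1]
T4·…·T1 = [33/125 -168/125 0; 494/125 326/125 0; 0 0 1]

T = [33/125 -168/125 0; 494/125 326/125 0; 0 0 1]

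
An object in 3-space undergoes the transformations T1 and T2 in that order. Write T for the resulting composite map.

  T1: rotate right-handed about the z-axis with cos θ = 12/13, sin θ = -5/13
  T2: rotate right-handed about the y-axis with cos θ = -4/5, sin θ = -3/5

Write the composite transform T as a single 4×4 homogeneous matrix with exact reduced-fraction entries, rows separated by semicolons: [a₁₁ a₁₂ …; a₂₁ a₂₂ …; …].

T = [-48/65 -4/13 -3/5 0; -5/13 12/13 0 0; 36/65 3/13 -4/5 0; 0 0 0 1]

T1 = [12/13 5/13 0 0; -5/13 12/13 0 0; 0 0 1 0; 0 0 0 1]
T2·T1 = [-48/65 -4/13 -3/5 0; -5/13 12/13 0 0; 36/65 3/13 -4/5 0; 0 0 0 1]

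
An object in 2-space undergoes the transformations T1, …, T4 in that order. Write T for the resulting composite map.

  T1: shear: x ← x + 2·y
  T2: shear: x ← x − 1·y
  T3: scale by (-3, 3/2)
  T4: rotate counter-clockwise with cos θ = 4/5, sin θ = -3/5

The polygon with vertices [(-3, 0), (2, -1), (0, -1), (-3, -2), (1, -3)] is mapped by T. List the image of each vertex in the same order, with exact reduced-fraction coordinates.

T1 shear: x ← x + 2·y: (-3, 0) → (-3, 0); (2, -1) → (0, -1); (0, -1) → (-2, -1); (-3, -2) → (-7, -2); (1, -3) → (-5, -3)
T2 shear: x ← x − 1·y: (-3, 0) → (-3, 0); (0, -1) → (1, -1); (-2, -1) → (-1, -1); (-7, -2) → (-5, -2); (-5, -3) → (-2, -3)
T3 scale by (-3, 3/2): (-3, 0) → (9, 0); (1, -1) → (-3, -3/2); (-1, -1) → (3, -3/2); (-5, -2) → (15, -3); (-2, -3) → (6, -9/2)
T4 rotate counter-clockwise with cos θ = 4/5, sin θ = -3/5: (9, 0) → (36/5, -27/5); (-3, -3/2) → (-33/10, 3/5); (3, -3/2) → (3/2, -3); (15, -3) → (51/5, -57/5); (6, -9/2) → (21/10, -36/5)

image vertices: (36/5, -27/5), (-33/10, 3/5), (3/2, -3), (51/5, -57/5), (21/10, -36/5)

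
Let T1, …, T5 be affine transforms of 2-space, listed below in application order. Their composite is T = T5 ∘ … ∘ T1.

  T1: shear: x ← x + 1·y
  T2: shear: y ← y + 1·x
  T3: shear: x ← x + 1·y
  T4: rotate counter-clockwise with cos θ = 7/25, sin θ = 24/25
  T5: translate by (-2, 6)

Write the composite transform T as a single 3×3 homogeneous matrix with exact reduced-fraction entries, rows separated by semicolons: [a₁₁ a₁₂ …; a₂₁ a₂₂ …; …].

T1 = [1 1 0; 0 1 0; 0 0 1]
T2·T1 = [1 1 0; 1 2 0; 0 0 1]
T3·…·T1 = [2 3 0; 1 2 0; 0 0 1]
T4·…·T1 = [-2/5 -27/25 0; 11/5 86/25 0; 0 0 1]
T5·…·T1 = [-2/5 -27/25 -2; 11/5 86/25 6; 0 0 1]

T = [-2/5 -27/25 -2; 11/5 86/25 6; 0 0 1]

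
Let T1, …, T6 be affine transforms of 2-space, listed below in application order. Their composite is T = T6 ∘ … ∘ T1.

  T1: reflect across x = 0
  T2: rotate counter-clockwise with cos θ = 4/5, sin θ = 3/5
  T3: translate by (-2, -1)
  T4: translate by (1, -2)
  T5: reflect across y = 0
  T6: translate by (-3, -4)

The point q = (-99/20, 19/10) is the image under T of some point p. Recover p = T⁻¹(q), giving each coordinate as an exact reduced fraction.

T1 = [-1 0 0; 0 1 0; 0 0 1]
T2·T1 = [-4/5 -3/5 0; -3/5 4/5 0; 0 0 1]
T3·…·T1 = [-4/5 -3/5 -2; -3/5 4/5 -1; 0 0 1]
T4·…·T1 = [-4/5 -3/5 -1; -3/5 4/5 -3; 0 0 1]
T5·…·T1 = [-4/5 -3/5 -1; 3/5 -4/5 3; 0 0 1]
T6·…·T1 = [-4/5 -3/5 -4; 3/5 -4/5 -1; 0 0 1]
det M = 1; M⁻¹ = [-4/5 3/5 -13/5; -3/5 -4/5 -16/5; 0 0 1]
M⁻¹ · (-99/20, 19/10)ᵀ = (5/2, -7/4)ᵀ

p = (5/2, -7/4)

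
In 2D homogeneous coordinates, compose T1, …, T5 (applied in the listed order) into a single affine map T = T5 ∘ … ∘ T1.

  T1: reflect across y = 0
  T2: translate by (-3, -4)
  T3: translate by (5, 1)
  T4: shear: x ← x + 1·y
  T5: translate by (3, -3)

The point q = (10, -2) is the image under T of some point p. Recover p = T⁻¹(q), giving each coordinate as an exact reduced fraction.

T1 = [1 0 0; 0 -1 0; 0 0 1]
T2·T1 = [1 0 -3; 0 -1 -4; 0 0 1]
T3·…·T1 = [1 0 2; 0 -1 -3; 0 0 1]
T4·…·T1 = [1 -1 -1; 0 -1 -3; 0 0 1]
T5·…·T1 = [1 -1 2; 0 -1 -6; 0 0 1]
det M = -1; M⁻¹ = [1 -1 -8; 0 -1 -6; 0 0 1]
M⁻¹ · (10, -2)ᵀ = (4, -4)ᵀ

p = (4, -4)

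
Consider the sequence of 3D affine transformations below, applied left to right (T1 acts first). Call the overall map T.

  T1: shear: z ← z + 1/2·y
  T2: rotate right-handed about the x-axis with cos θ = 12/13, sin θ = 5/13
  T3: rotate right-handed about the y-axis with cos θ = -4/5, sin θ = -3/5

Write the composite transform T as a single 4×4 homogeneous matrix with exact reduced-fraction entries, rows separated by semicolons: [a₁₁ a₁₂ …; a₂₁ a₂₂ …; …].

T = [-4/5 -33/65 -36/65 0; 0 19/26 -5/13 0; 3/5 -44/65 -48/65 0; 0 0 0 1]

T1 = [1 0 0 0; 0 1 0 0; 0 1/2 1 0; 0 0 0 1]
T2·T1 = [1 0 0 0; 0 19/26 -5/13 0; 0 11/13 12/13 0; 0 0 0 1]
T3·…·T1 = [-4/5 -33/65 -36/65 0; 0 19/26 -5/13 0; 3/5 -44/65 -48/65 0; 0 0 0 1]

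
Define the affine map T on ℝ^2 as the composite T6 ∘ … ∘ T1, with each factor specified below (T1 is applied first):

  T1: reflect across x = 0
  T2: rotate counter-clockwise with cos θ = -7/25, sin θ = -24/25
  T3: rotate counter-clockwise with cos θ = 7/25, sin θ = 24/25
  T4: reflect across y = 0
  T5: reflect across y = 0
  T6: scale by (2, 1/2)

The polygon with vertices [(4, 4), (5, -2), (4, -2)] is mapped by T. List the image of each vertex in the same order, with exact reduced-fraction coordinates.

T1 reflect across x = 0: (4, 4) → (-4, 4); (5, -2) → (-5, -2); (4, -2) → (-4, -2)
T2 rotate counter-clockwise with cos θ = -7/25, sin θ = -24/25: (-4, 4) → (124/25, 68/25); (-5, -2) → (-13/25, 134/25); (-4, -2) → (-4/5, 22/5)
T3 rotate counter-clockwise with cos θ = 7/25, sin θ = 24/25: (124/25, 68/25) → (-764/625, 3452/625); (-13/25, 134/25) → (-3307/625, 626/625); (-4/5, 22/5) → (-556/125, 58/125)
T4 reflect across y = 0: (-764/625, 3452/625) → (-764/625, -3452/625); (-3307/625, 626/625) → (-3307/625, -626/625); (-556/125, 58/125) → (-556/125, -58/125)
T5 reflect across y = 0: (-764/625, -3452/625) → (-764/625, 3452/625); (-3307/625, -626/625) → (-3307/625, 626/625); (-556/125, -58/125) → (-556/125, 58/125)
T6 scale by (2, 1/2): (-764/625, 3452/625) → (-1528/625, 1726/625); (-3307/625, 626/625) → (-6614/625, 313/625); (-556/125, 58/125) → (-1112/125, 29/125)

image vertices: (-1528/625, 1726/625), (-6614/625, 313/625), (-1112/125, 29/125)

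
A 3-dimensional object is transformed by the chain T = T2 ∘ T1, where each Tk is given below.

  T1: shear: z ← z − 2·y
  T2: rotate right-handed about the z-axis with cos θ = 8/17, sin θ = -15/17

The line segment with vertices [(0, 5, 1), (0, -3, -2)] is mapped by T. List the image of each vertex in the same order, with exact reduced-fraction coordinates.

T1 shear: z ← z − 2·y: (0, 5, 1) → (0, 5, -9); (0, -3, -2) → (0, -3, 4)
T2 rotate right-handed about the z-axis with cos θ = 8/17, sin θ = -15/17: (0, 5, -9) → (75/17, 40/17, -9); (0, -3, 4) → (-45/17, -24/17, 4)

image vertices: (75/17, 40/17, -9), (-45/17, -24/17, 4)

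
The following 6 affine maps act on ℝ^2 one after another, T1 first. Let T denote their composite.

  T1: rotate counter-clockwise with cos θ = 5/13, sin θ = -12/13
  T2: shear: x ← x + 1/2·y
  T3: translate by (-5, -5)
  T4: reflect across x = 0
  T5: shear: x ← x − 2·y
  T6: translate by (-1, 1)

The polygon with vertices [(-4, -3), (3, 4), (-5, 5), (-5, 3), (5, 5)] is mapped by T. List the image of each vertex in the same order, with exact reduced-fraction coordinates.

image vertices: (311/26, -19/13), (159/13, -68/13), (-131/26, 33/13), (-33/26, 23/13), (369/26, -87/13)

T1 rotate counter-clockwise with cos θ = 5/13, sin θ = -12/13: (-4, -3) → (-56/13, 33/13); (3, 4) → (63/13, -16/13); (-5, 5) → (35/13, 85/13); (-5, 3) → (11/13, 75/13); (5, 5) → (85/13, -35/13)
T2 shear: x ← x + 1/2·y: (-56/13, 33/13) → (-79/26, 33/13); (63/13, -16/13) → (55/13, -16/13); (35/13, 85/13) → (155/26, 85/13); (11/13, 75/13) → (97/26, 75/13); (85/13, -35/13) → (135/26, -35/13)
T3 translate by (-5, -5): (-79/26, 33/13) → (-209/26, -32/13); (55/13, -16/13) → (-10/13, -81/13); (155/26, 85/13) → (25/26, 20/13); (97/26, 75/13) → (-33/26, 10/13); (135/26, -35/13) → (5/26, -100/13)
T4 reflect across x = 0: (-209/26, -32/13) → (209/26, -32/13); (-10/13, -81/13) → (10/13, -81/13); (25/26, 20/13) → (-25/26, 20/13); (-33/26, 10/13) → (33/26, 10/13); (5/26, -100/13) → (-5/26, -100/13)
T5 shear: x ← x − 2·y: (209/26, -32/13) → (337/26, -32/13); (10/13, -81/13) → (172/13, -81/13); (-25/26, 20/13) → (-105/26, 20/13); (33/26, 10/13) → (-7/26, 10/13); (-5/26, -100/13) → (395/26, -100/13)
T6 translate by (-1, 1): (337/26, -32/13) → (311/26, -19/13); (172/13, -81/13) → (159/13, -68/13); (-105/26, 20/13) → (-131/26, 33/13); (-7/26, 10/13) → (-33/26, 23/13); (395/26, -100/13) → (369/26, -87/13)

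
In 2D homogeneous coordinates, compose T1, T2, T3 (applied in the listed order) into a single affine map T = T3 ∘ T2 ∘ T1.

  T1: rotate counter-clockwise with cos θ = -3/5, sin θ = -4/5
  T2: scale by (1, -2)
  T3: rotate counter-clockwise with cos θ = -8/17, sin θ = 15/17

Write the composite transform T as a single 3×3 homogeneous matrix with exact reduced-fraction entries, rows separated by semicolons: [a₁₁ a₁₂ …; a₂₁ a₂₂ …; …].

T1 = [-3/5 4/5 0; -4/5 -3/5 0; 0 0 1]
T2·T1 = [-3/5 4/5 0; 8/5 6/5 0; 0 0 1]
T3·…·T1 = [-96/85 -122/85 0; -109/85 12/85 0; 0 0 1]

T = [-96/85 -122/85 0; -109/85 12/85 0; 0 0 1]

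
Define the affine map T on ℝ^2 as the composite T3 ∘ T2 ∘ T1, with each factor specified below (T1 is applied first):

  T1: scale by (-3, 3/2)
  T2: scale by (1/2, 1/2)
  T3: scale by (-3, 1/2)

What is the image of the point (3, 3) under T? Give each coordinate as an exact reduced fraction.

T1 scale by (-3, 3/2): (3, 3) → (-9, 9/2)
T2 scale by (1/2, 1/2): (-9, 9/2) → (-9/2, 9/4)
T3 scale by (-3, 1/2): (-9/2, 9/4) → (27/2, 9/8)

T(p) = (27/2, 9/8)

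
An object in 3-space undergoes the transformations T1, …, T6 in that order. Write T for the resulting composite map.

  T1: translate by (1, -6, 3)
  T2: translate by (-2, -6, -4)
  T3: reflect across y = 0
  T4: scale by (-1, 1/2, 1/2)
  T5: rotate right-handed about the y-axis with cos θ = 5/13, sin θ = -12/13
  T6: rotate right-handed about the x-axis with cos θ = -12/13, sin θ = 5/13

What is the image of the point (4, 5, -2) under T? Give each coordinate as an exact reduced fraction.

T1 translate by (1, -6, 3): (4, 5, -2) → (5, -1, 1)
T2 translate by (-2, -6, -4): (5, -1, 1) → (3, -7, -3)
T3 reflect across y = 0: (3, -7, -3) → (3, 7, -3)
T4 scale by (-1, 1/2, 1/2): (3, 7, -3) → (-3, 7/2, -3/2)
T5 rotate right-handed about the y-axis with cos θ = 5/13, sin θ = -12/13: (-3, 7/2, -3/2) → (3/13, 7/2, -87/26)
T6 rotate right-handed about the x-axis with cos θ = -12/13, sin θ = 5/13: (3/13, 7/2, -87/26) → (3/13, -657/338, 1499/338)

T(p) = (3/13, -657/338, 1499/338)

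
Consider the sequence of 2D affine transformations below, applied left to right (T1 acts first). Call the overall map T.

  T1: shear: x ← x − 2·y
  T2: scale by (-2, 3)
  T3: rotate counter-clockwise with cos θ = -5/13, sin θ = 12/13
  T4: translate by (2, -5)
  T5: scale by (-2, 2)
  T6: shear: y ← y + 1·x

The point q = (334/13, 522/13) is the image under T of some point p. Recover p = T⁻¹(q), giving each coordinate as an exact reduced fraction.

T1 = [1 -2 0; 0 1 0; 0 0 1]
T2·T1 = [-2 4 0; 0 3 0; 0 0 1]
T3·…·T1 = [10/13 -56/13 0; -24/13 33/13 0; 0 0 1]
T4·…·T1 = [10/13 -56/13 2; -24/13 33/13 -5; 0 0 1]
T5·…·T1 = [-20/13 112/13 -4; -48/13 66/13 -10; 0 0 1]
T6·…·T1 = [-20/13 112/13 -4; -68/13 178/13 -14; 0 0 1]
det M = 24; M⁻¹ = [89/156 -14/39 -107/39; 17/78 -5/78 -1/39; 0 0 1]
M⁻¹ · (334/13, 522/13)ᵀ = (-5/2, 3)ᵀ

p = (-5/2, 3)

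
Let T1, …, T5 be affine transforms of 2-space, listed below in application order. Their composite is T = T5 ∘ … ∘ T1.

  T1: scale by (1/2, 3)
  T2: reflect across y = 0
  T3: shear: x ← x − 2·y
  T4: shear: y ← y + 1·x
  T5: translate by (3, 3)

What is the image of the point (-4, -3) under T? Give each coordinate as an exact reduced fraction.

T1 scale by (1/2, 3): (-4, -3) → (-2, -9)
T2 reflect across y = 0: (-2, -9) → (-2, 9)
T3 shear: x ← x − 2·y: (-2, 9) → (-20, 9)
T4 shear: y ← y + 1·x: (-20, 9) → (-20, -11)
T5 translate by (3, 3): (-20, -11) → (-17, -8)

T(p) = (-17, -8)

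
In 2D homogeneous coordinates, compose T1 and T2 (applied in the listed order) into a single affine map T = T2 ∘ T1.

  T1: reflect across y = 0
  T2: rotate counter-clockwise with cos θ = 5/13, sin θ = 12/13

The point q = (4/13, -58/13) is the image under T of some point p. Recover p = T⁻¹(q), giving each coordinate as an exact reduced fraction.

p = (-4, 2)

T1 = [1 0 0; 0 -1 0; 0 0 1]
T2·T1 = [5/13 12/13 0; 12/13 -5/13 0; 0 0 1]
det M = -1; M⁻¹ = [5/13 12/13 0; 12/13 -5/13 0; 0 0 1]
M⁻¹ · (4/13, -58/13)ᵀ = (-4, 2)ᵀ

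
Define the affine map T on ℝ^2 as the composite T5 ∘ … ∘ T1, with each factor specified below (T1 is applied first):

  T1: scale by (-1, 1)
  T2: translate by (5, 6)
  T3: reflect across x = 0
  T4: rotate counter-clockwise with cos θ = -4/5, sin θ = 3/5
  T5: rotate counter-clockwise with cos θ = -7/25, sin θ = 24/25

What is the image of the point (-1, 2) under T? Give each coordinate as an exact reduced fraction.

T(p) = (48/5, 14/5)

T1 scale by (-1, 1): (-1, 2) → (1, 2)
T2 translate by (5, 6): (1, 2) → (6, 8)
T3 reflect across x = 0: (6, 8) → (-6, 8)
T4 rotate counter-clockwise with cos θ = -4/5, sin θ = 3/5: (-6, 8) → (0, -10)
T5 rotate counter-clockwise with cos θ = -7/25, sin θ = 24/25: (0, -10) → (48/5, 14/5)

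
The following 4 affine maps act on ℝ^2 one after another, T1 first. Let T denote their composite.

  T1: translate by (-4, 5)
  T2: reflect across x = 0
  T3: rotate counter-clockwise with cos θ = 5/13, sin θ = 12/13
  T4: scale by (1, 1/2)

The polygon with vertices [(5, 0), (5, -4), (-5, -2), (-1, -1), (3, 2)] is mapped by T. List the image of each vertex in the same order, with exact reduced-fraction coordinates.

T1 translate by (-4, 5): (5, 0) → (1, 5); (5, -4) → (1, 1); (-5, -2) → (-9, 3); (-1, -1) → (-5, 4); (3, 2) → (-1, 7)
T2 reflect across x = 0: (1, 5) → (-1, 5); (1, 1) → (-1, 1); (-9, 3) → (9, 3); (-5, 4) → (5, 4); (-1, 7) → (1, 7)
T3 rotate counter-clockwise with cos θ = 5/13, sin θ = 12/13: (-1, 5) → (-5, 1); (-1, 1) → (-17/13, -7/13); (9, 3) → (9/13, 123/13); (5, 4) → (-23/13, 80/13); (1, 7) → (-79/13, 47/13)
T4 scale by (1, 1/2): (-5, 1) → (-5, 1/2); (-17/13, -7/13) → (-17/13, -7/26); (9/13, 123/13) → (9/13, 123/26); (-23/13, 80/13) → (-23/13, 40/13); (-79/13, 47/13) → (-79/13, 47/26)

image vertices: (-5, 1/2), (-17/13, -7/26), (9/13, 123/26), (-23/13, 40/13), (-79/13, 47/26)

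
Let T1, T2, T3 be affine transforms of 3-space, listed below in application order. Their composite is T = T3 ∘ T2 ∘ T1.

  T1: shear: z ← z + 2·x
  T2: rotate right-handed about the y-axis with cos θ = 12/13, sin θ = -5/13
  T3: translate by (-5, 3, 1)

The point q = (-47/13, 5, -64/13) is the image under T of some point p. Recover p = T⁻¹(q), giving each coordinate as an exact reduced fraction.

T1 = [1 0 0 0; 0 1 0 0; 2 0 1 0; 0 0 0 1]
T2·T1 = [2/13 0 -5/13 0; 0 1 0 0; 29/13 0 12/13 0; 0 0 0 1]
T3·…·T1 = [2/13 0 -5/13 -5; 0 1 0 3; 29/13 0 12/13 1; 0 0 0 1]
det M = 1; M⁻¹ = [12/13 0 5/13 55/13; 0 1 0 -3; -29/13 0 2/13 -147/13; 0 0 0 1]
M⁻¹ · (-47/13, 5, -64/13)ᵀ = (-1, 2, -4)ᵀ

p = (-1, 2, -4)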